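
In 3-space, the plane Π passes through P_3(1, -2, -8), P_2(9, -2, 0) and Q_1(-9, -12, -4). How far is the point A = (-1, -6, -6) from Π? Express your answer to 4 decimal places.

P_3P_2 = (8, 0, 8), P_3Q_1 = (-10, -10, 4); a normal to Π is P_3P_2 × P_3Q_1 = (80, -112, -80).
Using P_3: Π has equation 80x - 112y - 80z = 944.
n·A − d = (80)·(-1) + (-112)·(-6) + (-80)·(-6) − 944 = 128; |n| = √25344.
Distance = |128| / √25344 = 128/√25344 ≈ 0.8040.

0.8040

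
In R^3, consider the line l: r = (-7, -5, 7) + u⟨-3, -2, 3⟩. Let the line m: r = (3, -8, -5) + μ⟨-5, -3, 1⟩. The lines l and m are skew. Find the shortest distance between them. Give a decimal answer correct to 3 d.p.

Common perpendicular direction n = (-3, -2, 3) × (-5, -3, 1) = (7, -12, -1).
With w = (3, -8, -5) − (-7, -5, 7) = (10, -3, -12), w · n = 118.
Distance = |w · n| / |n| = |118| / √194 ≈ 8.472.

8.472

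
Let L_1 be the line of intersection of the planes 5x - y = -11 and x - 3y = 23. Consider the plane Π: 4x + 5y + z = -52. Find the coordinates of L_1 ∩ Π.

(-4, -9, 9)

Direction of L_1: (5, -1, 0) × (1, -3, 0) = (0, 0, -14).
A point on L_1: solving the two plane equations with z = 7 gives (-4, -9, 7).
Substitute r = (-4, -9, 7) + t(0, 0, -14) into the plane: -54 + (-14)t = -52, so t = -1/7.
Intersection: (-4, -9, 7) + (-1/7)·(0, 0, -14) = (-4, -9, 9).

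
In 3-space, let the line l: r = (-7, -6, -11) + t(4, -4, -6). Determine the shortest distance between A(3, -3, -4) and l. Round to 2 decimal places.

12.45

Taking (-7, -6, -11) on l with direction v = (4, -4, -6): w = A − (-7, -6, -11) = (10, 3, 7), and w × v = (10, 88, -52).
Distance = |w × v| / |v| = √10548 / √68 ≈ 12.45.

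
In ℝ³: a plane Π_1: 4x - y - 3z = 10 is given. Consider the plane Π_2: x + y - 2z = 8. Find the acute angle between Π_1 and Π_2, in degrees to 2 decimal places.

cos θ = |n₁·n₂| / (|n₁||n₂|) = |9| / (√26 · √6).
θ = arccos(0.72058) ≈ 43.90°.

43.90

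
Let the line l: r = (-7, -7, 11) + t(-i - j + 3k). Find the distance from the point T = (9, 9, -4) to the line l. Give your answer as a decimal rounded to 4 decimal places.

14.0712

Taking (-7, -7, 11) on l with direction v = (-1, -1, 3): w = T − (-7, -7, 11) = (16, 16, -15), and w × v = (33, -33, 0).
Distance = |w × v| / |v| = √2178 / √11 ≈ 14.0712.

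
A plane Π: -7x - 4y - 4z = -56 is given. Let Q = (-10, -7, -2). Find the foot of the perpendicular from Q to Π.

Foot = Q − λn with λ = (n·Q − d)/|n|² = (106 − (-56))/81 = 2.
Foot = (-10, -7, -2) − 2·(-7, -4, -4) = (4, 1, 6).

(4, 1, 6)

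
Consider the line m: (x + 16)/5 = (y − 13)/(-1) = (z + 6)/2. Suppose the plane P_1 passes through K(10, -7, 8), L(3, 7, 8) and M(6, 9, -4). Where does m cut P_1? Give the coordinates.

m has direction (5, -1, 2) through (-16, 13, -6).
KL = (-7, 14, 0), KM = (-4, 16, -12); a normal to P_1 is KL × KM = (-168, -84, -56).
Using K: P_1 has equation -168x - 84y - 56z = -1540.
Substitute r = (-16, 13, -6) + t(5, -1, 2) into the plane: 1932 + (-868)t = -1540, so t = 4.
Intersection: (-16, 13, -6) + 4·(5, -1, 2) = (4, 9, 2).

(4, 9, 2)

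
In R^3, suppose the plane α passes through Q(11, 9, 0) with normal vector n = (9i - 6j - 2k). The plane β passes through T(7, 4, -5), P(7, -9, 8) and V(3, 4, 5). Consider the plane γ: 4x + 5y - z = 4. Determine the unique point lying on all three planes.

(5, -2, 6)

α: n·r = n·Q gives 9x - 6y - 2z = 45.
TP = (0, -13, 13), TV = (-4, 0, 10); a normal to β is TP × TV = (-130, -52, -52).
Using T: β has equation -130x - 52y - 52z = -858.
Solving the 3×3 linear system 9x - 6y - 2z = 45, -130x - 52y - 52z = -858, 4x + 5y - z = 4 (e.g. by elimination or Cramer's rule, determinant = 5720) gives (5, -2, 6).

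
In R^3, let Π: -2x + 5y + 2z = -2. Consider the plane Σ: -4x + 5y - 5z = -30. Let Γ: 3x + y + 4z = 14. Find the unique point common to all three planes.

(0, -2, 4)

Solving the 3×3 linear system -2x + 5y + 2z = -2, -4x + 5y - 5z = -30, 3x + y + 4z = 14 (e.g. by elimination or Cramer's rule, determinant = -83) gives (0, -2, 4).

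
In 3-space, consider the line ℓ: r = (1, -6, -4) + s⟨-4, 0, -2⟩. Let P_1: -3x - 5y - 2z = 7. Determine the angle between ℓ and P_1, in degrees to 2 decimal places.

35.48

sin θ = |n·v| / (|n||v|) = |16| / (√38 · √20) = 0.58038.
θ ≈ 35.48°.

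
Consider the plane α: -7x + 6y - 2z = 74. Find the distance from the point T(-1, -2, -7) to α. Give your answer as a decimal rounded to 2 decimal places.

n·T − d = (-7)·(-1) + (6)·(-2) + (-2)·(-7) − 74 = -65; |n| = √89.
Distance = |-65| / √89 = 65/√89 ≈ 6.89.

6.89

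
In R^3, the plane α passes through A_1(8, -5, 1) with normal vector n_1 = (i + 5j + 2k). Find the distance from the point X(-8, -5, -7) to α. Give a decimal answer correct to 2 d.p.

α: n_1·r = n_1·A_1 gives x + 5y + 2z = -15.
n·X − d = (1)·(-8) + (5)·(-5) + (2)·(-7) − (-15) = -32; |n| = √30.
Distance = |-32| / √30 = 32/√30 ≈ 5.84.

5.84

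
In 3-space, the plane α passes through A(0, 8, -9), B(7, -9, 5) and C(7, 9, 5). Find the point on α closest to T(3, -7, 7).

(7, -7, 5)

AB = (7, -17, 14), AC = (7, 1, 14); a normal to α is AB × AC = (-252, 0, 126).
Using A: α has equation -252x + 126z = -1134.
Foot = T − λn with λ = (n·T − d)/|n|² = (126 − (-1134))/79380 = 1/63.
Foot = (3, -7, 7) − (1/63)·(-252, 0, 126) = (7, -7, 5).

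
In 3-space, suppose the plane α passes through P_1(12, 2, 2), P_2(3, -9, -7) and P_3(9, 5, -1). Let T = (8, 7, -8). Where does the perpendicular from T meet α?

P_1P_2 = (-9, -11, -9), P_1P_3 = (-3, 3, -3); a normal to α is P_1P_2 × P_1P_3 = (60, 0, -60).
Using P_1: α has equation 60x - 60z = 600.
Foot = T − λn with λ = (n·T − d)/|n|² = (960 − 600)/7200 = 1/20.
Foot = (8, 7, -8) − (1/20)·(60, 0, -60) = (5, 7, -5).

(5, 7, -5)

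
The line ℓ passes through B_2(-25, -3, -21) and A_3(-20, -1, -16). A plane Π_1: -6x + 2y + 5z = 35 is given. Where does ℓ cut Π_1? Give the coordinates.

(-5, 5, -1)

A direction vector for ℓ is A_3 − B_2 = (5, 2, 5).
Substitute r = (-25, -3, -21) + t(5, 2, 5) into the plane: 39 + (-1)t = 35, so t = 4.
Intersection: (-25, -3, -21) + 4·(5, 2, 5) = (-5, 5, -1).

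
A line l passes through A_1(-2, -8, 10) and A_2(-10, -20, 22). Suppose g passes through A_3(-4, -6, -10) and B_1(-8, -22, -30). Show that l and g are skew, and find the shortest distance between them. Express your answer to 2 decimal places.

A direction vector for l is A_2 − A_1 = (-8, -12, 12).
A direction vector for g is B_1 − A_3 = (-4, -16, -20).
Common perpendicular direction n = (-8, -12, 12) × (-4, -16, -20) = (432, -208, 80).
With w = (-4, -6, -10) − (-2, -8, 10) = (-2, 2, -20), w · n = -2880.
Since n ≠ 0 the lines are not parallel, and w · n = -2880 ≠ 0 so they do not intersect; hence they are skew.
Distance = |w · n| / |n| = |-2880| / √236288 ≈ 5.92.

5.92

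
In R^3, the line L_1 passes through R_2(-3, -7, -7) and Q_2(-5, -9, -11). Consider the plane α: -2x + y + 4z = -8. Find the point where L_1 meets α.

A direction vector for L_1 is Q_2 − R_2 = (-2, -2, -4).
Substitute r = (-3, -7, -7) + t(-2, -2, -4) into the plane: -29 + (-14)t = -8, so t = -3/2.
Intersection: (-3, -7, -7) + (-3/2)·(-2, -2, -4) = (0, -4, -1).

(0, -4, -1)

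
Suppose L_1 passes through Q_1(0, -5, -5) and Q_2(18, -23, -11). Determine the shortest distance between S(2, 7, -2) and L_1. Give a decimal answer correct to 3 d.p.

A direction vector for L_1 is Q_2 − Q_1 = (18, -18, -6).
Taking (0, -5, -5) on L_1 with direction v = (18, -18, -6): w = S − (0, -5, -5) = (2, 12, 3), and w × v = (-18, 66, -252).
Distance = |w × v| / |v| = √68184 / √684 ≈ 9.984.

9.984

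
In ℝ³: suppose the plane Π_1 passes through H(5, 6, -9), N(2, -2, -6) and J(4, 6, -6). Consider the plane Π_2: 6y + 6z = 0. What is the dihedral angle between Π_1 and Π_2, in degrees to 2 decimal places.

HN = (-3, -8, 3), HJ = (-1, 0, 3); a normal to Π_1 is HN × HJ = (-24, 6, -8).
Using H: Π_1 has equation -24x + 6y - 8z = -12.
cos θ = |n₁·n₂| / (|n₁||n₂|) = |-12| / (√676 · √72).
θ = arccos(0.05439) ≈ 86.88°.

86.88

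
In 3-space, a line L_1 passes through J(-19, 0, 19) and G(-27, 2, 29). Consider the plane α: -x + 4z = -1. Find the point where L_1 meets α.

A direction vector for L_1 is G − J = (-8, 2, 10).
Substitute r = (-19, 0, 19) + t(-8, 2, 10) into the plane: 95 + 48t = -1, so t = -2.
Intersection: (-19, 0, 19) + (-2)·(-8, 2, 10) = (-3, -4, -1).

(-3, -4, -1)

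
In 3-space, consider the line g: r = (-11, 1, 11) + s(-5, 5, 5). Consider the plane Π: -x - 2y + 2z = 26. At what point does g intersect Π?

(-6, -4, 6)

Substitute r = (-11, 1, 11) + t(-5, 5, 5) into the plane: 31 + 5t = 26, so t = -1.
Intersection: (-11, 1, 11) + (-1)·(-5, 5, 5) = (-6, -4, 6).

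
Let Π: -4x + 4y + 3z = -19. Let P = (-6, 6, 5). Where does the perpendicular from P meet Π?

(2, -2, -1)

Foot = P − λn with λ = (n·P − d)/|n|² = (63 − (-19))/41 = 2.
Foot = (-6, 6, 5) − 2·(-4, 4, 3) = (2, -2, -1).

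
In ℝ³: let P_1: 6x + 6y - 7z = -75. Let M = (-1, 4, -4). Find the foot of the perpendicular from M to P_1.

(-7, -2, 3)

Foot = M − λn with λ = (n·M − d)/|n|² = (46 − (-75))/121 = 1.
Foot = (-1, 4, -4) − 1·(6, 6, -7) = (-7, -2, 3).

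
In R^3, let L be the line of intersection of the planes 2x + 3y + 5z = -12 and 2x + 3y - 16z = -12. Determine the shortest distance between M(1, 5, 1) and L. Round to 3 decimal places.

8.105

Direction of L: (2, 3, 5) × (2, 3, -16) = (-63, 42, 0).
A point on L: solving the two plane equations with x = 6 gives (6, -8, 0).
Taking (6, -8, 0) on L with direction v = (-63, 42, 0): w = M − (6, -8, 0) = (-5, 13, 1), and w × v = (-42, -63, 609).
Distance = |w × v| / |v| = √376614 / √5733 ≈ 8.105.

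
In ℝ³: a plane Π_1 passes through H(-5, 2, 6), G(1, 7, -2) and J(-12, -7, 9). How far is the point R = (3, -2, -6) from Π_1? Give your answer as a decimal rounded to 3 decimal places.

5.345

HG = (6, 5, -8), HJ = (-7, -9, 3); a normal to Π_1 is HG × HJ = (-57, 38, -19).
Using H: Π_1 has equation -57x + 38y - 19z = 247.
n·R − d = (-57)·(3) + (38)·(-2) + (-19)·(-6) − 247 = -380; |n| = √5054.
Distance = |-380| / √5054 = 380/√5054 ≈ 5.345.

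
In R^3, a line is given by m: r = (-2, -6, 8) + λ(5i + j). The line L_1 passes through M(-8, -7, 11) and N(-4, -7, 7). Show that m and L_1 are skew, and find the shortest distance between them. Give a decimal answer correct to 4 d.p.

A direction vector for L_1 is N − M = (4, 0, -4).
Common perpendicular direction n = (5, 1, 0) × (4, 0, -4) = (-4, 20, -4).
With w = (-8, -7, 11) − (-2, -6, 8) = (-6, -1, 3), w · n = -8.
Since n ≠ 0 the lines are not parallel, and w · n = -8 ≠ 0 so they do not intersect; hence they are skew.
Distance = |w · n| / |n| = |-8| / √432 ≈ 0.3849.

0.3849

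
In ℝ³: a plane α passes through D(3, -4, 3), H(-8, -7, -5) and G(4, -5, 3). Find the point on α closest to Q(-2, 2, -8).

DH = (-11, -3, -8), DG = (1, -1, 0); a normal to α is DH × DG = (-8, -8, 14).
Using D: α has equation -8x - 8y + 14z = 50.
Foot = Q − λn with λ = (n·Q − d)/|n|² = (-112 − 50)/324 = -1/2.
Foot = (-2, 2, -8) − (-1/2)·(-8, -8, 14) = (-6, -2, -1).

(-6, -2, -1)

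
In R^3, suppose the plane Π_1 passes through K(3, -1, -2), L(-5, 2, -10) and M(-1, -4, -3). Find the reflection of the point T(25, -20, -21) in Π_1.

(-11, 12, 27)

KL = (-8, 3, -8), KM = (-4, -3, -1); a normal to Π_1 is KL × KM = (-27, 24, 36).
Using K: Π_1 has equation -27x + 24y + 36z = -177.
λ = (n·T − d)/|n|² = (-1911 − (-177))/2601 = -2/3.
Reflection = T − 2λn = (25, -20, -21) − (-4/3)·(-27, 24, 36) = (-11, 12, 27).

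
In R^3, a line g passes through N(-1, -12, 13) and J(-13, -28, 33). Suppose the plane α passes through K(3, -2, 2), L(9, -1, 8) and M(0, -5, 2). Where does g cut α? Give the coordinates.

(2, -8, 8)

A direction vector for g is J − N = (-12, -16, 20).
KL = (6, 1, 6), KM = (-3, -3, 0); a normal to α is KL × KM = (18, -18, -15).
Using K: α has equation 18x - 18y - 15z = 60.
Substitute r = (-1, -12, 13) + t(-12, -16, 20) into the plane: 3 + (-228)t = 60, so t = -1/4.
Intersection: (-1, -12, 13) + (-1/4)·(-12, -16, 20) = (2, -8, 8).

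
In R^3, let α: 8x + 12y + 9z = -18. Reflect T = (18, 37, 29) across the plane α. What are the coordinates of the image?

λ = (n·T − d)/|n|² = (849 − (-18))/289 = 3.
Reflection = T − 2λn = (18, 37, 29) − 6·(8, 12, 9) = (-30, -35, -25).

(-30, -35, -25)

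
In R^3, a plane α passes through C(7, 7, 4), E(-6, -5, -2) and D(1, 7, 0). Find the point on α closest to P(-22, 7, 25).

(-4, 1, -2)

CE = (-13, -12, -6), CD = (-6, 0, -4); a normal to α is CE × CD = (48, -16, -72).
Using C: α has equation 48x - 16y - 72z = -64.
Foot = P − λn with λ = (n·P − d)/|n|² = (-2968 − (-64))/7744 = -3/8.
Foot = (-22, 7, 25) − (-3/8)·(48, -16, -72) = (-4, 1, -2).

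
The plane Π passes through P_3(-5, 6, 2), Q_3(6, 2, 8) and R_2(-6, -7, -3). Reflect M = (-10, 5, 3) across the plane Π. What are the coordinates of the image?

P_3Q_3 = (11, -4, 6), P_3R_2 = (-1, -13, -5); a normal to Π is P_3Q_3 × P_3R_2 = (98, 49, -147).
Using P_3: Π has equation 98x + 49y - 147z = -490.
λ = (n·M − d)/|n|² = (-1176 − (-490))/33614 = -1/49.
Reflection = M − 2λn = (-10, 5, 3) − (-2/49)·(98, 49, -147) = (-6, 7, -3).

(-6, 7, -3)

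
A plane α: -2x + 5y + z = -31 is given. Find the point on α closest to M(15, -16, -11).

Foot = M − λn with λ = (n·M − d)/|n|² = (-121 − (-31))/30 = -3.
Foot = (15, -16, -11) − (-3)·(-2, 5, 1) = (9, -1, -8).

(9, -1, -8)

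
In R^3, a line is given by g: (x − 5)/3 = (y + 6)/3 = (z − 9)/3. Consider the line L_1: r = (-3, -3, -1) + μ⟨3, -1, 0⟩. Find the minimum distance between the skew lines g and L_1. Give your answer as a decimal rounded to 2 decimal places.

g has direction (3, 3, 3) through (5, -6, 9).
Common perpendicular direction n = (3, 3, 3) × (3, -1, 0) = (3, 9, -12).
With w = (-3, -3, -1) − (5, -6, 9) = (-8, 3, -10), w · n = 123.
Distance = |w · n| / |n| = |123| / √234 ≈ 8.04.

8.04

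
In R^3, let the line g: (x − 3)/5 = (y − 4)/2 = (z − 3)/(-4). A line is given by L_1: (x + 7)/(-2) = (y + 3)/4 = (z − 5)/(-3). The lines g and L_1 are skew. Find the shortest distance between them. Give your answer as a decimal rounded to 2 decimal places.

g has direction (5, 2, -4) through (3, 4, 3).
L_1 has direction (-2, 4, -3) through (-7, -3, 5).
Common perpendicular direction n = (5, 2, -4) × (-2, 4, -3) = (10, 23, 24).
With w = (-7, -3, 5) − (3, 4, 3) = (-10, -7, 2), w · n = -213.
Distance = |w · n| / |n| = |-213| / √1205 ≈ 6.14.

6.14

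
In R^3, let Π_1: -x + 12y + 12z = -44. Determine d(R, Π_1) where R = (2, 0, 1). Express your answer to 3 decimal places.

3.176

n·R − d = (-1)·(2) + (12)·(0) + (12)·(1) − (-44) = 54; |n| = √289.
Distance = |54| / √289 = 54/√289 ≈ 3.176.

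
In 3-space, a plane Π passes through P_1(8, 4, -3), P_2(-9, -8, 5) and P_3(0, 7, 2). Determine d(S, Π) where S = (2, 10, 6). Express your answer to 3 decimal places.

4.062

P_1P_2 = (-17, -12, 8), P_1P_3 = (-8, 3, 5); a normal to Π is P_1P_2 × P_1P_3 = (-84, 21, -147).
Using P_1: Π has equation -84x + 21y - 147z = -147.
n·S − d = (-84)·(2) + (21)·(10) + (-147)·(6) − (-147) = -693; |n| = √29106.
Distance = |-693| / √29106 = 693/√29106 ≈ 4.062.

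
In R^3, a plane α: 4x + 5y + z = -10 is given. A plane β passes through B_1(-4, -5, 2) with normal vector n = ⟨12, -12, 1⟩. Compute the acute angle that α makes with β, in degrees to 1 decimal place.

β: n·r = n·B_1 gives 12x - 12y + z = 14.
cos θ = |n₁·n₂| / (|n₁||n₂|) = |-11| / (√42 · √289).
θ = arccos(0.09984) ≈ 84.3°.

84.3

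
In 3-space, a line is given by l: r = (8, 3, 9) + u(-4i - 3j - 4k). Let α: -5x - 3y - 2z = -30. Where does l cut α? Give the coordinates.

(4, 0, 5)

Substitute r = (8, 3, 9) + t(-4, -3, -4) into the plane: -67 + 37t = -30, so t = 1.
Intersection: (8, 3, 9) + 1·(-4, -3, -4) = (4, 0, 5).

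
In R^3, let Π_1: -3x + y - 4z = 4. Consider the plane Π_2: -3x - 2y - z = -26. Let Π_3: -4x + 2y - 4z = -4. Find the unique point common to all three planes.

Solving the 3×3 linear system -3x + y - 4z = 4, -3x - 2y - z = -26, -4x + 2y - 4z = -4 (e.g. by elimination or Cramer's rule, determinant = 18) gives (10, 2, -8).

(10, 2, -8)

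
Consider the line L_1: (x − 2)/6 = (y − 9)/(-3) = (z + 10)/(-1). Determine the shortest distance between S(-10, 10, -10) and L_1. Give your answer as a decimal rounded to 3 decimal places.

4.766

L_1 has direction (6, -3, -1) through (2, 9, -10).
Taking (2, 9, -10) on L_1 with direction v = (6, -3, -1): w = S − (2, 9, -10) = (-12, 1, 0), and w × v = (-1, -12, 30).
Distance = |w × v| / |v| = √1045 / √46 ≈ 4.766.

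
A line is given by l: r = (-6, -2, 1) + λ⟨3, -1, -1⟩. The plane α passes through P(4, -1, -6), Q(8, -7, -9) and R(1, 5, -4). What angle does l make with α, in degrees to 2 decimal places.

22.84

PQ = (4, -6, -3), PR = (-3, 6, 2); a normal to α is PQ × PR = (6, 1, 6).
Using P: α has equation 6x + y + 6z = -13.
sin θ = |n·v| / (|n||v|) = |11| / (√73 · √11) = 0.38818.
θ ≈ 22.84°.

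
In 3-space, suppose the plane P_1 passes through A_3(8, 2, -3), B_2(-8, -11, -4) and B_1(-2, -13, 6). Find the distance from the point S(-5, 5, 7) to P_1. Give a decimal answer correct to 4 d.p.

A_3B_2 = (-16, -13, -1), A_3B_1 = (-10, -15, 9); a normal to P_1 is A_3B_2 × A_3B_1 = (-132, 154, 110).
Using A_3: P_1 has equation -132x + 154y + 110z = -1078.
n·S − d = (-132)·(-5) + (154)·(5) + (110)·(7) − (-1078) = 3278; |n| = √53240.
Distance = |3278| / √53240 = 3278/√53240 ≈ 14.2066.

14.2066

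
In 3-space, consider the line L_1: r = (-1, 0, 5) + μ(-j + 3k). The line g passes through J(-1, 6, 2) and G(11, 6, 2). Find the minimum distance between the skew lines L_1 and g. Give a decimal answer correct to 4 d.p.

A direction vector for g is G − J = (12, 0, 0).
Common perpendicular direction n = (0, -1, 3) × (12, 0, 0) = (0, 36, 12).
With w = (-1, 6, 2) − (-1, 0, 5) = (0, 6, -3), w · n = 180.
Distance = |w · n| / |n| = |180| / √1440 ≈ 4.7434.

4.7434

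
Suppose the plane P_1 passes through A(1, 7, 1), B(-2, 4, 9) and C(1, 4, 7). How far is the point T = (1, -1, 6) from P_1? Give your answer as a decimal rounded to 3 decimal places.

4.714

AB = (-3, -3, 8), AC = (0, -3, 6); a normal to P_1 is AB × AC = (6, 18, 9).
Using A: P_1 has equation 6x + 18y + 9z = 141.
n·T − d = (6)·(1) + (18)·(-1) + (9)·(6) − 141 = -99; |n| = √441.
Distance = |-99| / √441 = 99/√441 ≈ 4.714.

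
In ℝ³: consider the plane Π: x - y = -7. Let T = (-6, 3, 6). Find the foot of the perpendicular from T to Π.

Foot = T − λn with λ = (n·T − d)/|n|² = (-9 − (-7))/2 = -1.
Foot = (-6, 3, 6) − (-1)·(1, -1, 0) = (-5, 2, 6).

(-5, 2, 6)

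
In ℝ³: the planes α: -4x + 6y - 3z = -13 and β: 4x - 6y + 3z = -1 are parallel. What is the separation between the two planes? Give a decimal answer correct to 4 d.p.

Rescale β by 1/(-1): -4x + 6y - 3z = 1. Then distance = |-13 − 1| / √61 ≈ 1.7925.

1.7925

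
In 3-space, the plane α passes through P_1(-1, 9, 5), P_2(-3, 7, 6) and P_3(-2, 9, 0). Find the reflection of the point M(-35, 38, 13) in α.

P_1P_2 = (-2, -2, 1), P_1P_3 = (-1, 0, -5); a normal to α is P_1P_2 × P_1P_3 = (10, -11, -2).
Using P_1: α has equation 10x - 11y - 2z = -119.
λ = (n·M − d)/|n|² = (-794 − (-119))/225 = -3.
Reflection = M − 2λn = (-35, 38, 13) − (-6)·(10, -11, -2) = (25, -28, 1).

(25, -28, 1)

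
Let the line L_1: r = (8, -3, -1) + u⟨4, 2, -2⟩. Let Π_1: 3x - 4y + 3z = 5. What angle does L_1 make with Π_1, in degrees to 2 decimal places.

4.01

sin θ = |n·v| / (|n||v|) = |-2| / (√34 · √24) = 0.07001.
θ ≈ 4.01°.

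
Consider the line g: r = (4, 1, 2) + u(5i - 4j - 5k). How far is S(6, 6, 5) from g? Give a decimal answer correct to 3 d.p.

Taking (4, 1, 2) on g with direction v = (5, -4, -5): w = S − (4, 1, 2) = (2, 5, 3), and w × v = (-13, 25, -33).
Distance = |w × v| / |v| = √1883 / √66 ≈ 5.341.

5.341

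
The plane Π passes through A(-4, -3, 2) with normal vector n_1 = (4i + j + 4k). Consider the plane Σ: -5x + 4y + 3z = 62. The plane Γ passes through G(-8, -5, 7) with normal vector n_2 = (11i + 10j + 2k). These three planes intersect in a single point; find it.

Π: n_1·r = n_1·A gives 4x + y + 4z = -11.
Γ: n_2·r = n_2·G gives 11x + 10y + 2z = -124.
Solving the 3×3 linear system 4x + y + 4z = -11, -5x + 4y + 3z = 62, 11x + 10y + 2z = -124 (e.g. by elimination or Cramer's rule, determinant = -421) gives (-10, -3, 8).

(-10, -3, 8)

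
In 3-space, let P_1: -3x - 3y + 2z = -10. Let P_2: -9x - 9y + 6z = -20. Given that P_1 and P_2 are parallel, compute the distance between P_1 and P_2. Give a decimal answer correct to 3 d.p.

0.711

Rescale P_2 by 1/3: -3x - 3y + 2z = -20/3. Then distance = |-10 − (-20/3)| / √22 ≈ 0.711.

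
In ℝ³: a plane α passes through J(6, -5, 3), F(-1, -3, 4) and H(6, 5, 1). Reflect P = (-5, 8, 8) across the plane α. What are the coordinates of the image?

(-7, 6, -2)

JF = (-7, 2, 1), JH = (0, 10, -2); a normal to α is JF × JH = (-14, -14, -70).
Using J: α has equation -14x - 14y - 70z = -224.
λ = (n·P − d)/|n|² = (-602 − (-224))/5292 = -1/14.
Reflection = P − 2λn = (-5, 8, 8) − (-1/7)·(-14, -14, -70) = (-7, 6, -2).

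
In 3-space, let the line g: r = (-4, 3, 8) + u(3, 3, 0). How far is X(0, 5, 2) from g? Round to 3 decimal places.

6.164

Taking (-4, 3, 8) on g with direction v = (3, 3, 0): w = X − (-4, 3, 8) = (4, 2, -6), and w × v = (18, -18, 6).
Distance = |w × v| / |v| = √684 / √18 ≈ 6.164.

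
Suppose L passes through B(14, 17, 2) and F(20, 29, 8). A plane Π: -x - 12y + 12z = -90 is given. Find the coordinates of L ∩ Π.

(6, 1, -6)

A direction vector for L is F − B = (6, 12, 6).
Substitute r = (14, 17, 2) + t(6, 12, 6) into the plane: -194 + (-78)t = -90, so t = -4/3.
Intersection: (14, 17, 2) + (-4/3)·(6, 12, 6) = (6, 1, -6).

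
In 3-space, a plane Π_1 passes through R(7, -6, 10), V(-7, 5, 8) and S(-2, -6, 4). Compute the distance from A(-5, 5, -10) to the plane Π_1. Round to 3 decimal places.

RV = (-14, 11, -2), RS = (-9, 0, -6); a normal to Π_1 is RV × RS = (-66, -66, 99).
Using R: Π_1 has equation -66x - 66y + 99z = 924.
n·A − d = (-66)·(-5) + (-66)·(5) + (99)·(-10) − 924 = -1914; |n| = √18513.
Distance = |-1914| / √18513 = 1914/√18513 ≈ 14.067.

14.067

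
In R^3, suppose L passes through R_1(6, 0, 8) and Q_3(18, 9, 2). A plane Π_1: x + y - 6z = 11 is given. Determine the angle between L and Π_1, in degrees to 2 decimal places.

34.91

A direction vector for L is Q_3 − R_1 = (12, 9, -6).
sin θ = |n·v| / (|n||v|) = |57| / (√38 · √261) = 0.57235.
θ ≈ 34.91°.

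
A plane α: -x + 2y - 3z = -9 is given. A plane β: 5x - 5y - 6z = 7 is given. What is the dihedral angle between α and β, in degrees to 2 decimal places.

85.04

cos θ = |n₁·n₂| / (|n₁||n₂|) = |3| / (√14 · √86).
θ = arccos(0.08646) ≈ 85.04°.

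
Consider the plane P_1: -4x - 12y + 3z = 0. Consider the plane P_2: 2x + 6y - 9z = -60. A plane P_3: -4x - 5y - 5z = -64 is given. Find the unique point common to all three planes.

(6, 0, 8)

Solving the 3×3 linear system -4x - 12y + 3z = 0, 2x + 6y - 9z = -60, -4x - 5y - 5z = -64 (e.g. by elimination or Cramer's rule, determinant = -210) gives (6, 0, 8).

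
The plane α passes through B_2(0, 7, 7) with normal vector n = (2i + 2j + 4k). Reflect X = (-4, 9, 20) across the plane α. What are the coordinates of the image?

α: n·r = n·B_2 gives 2x + 2y + 4z = 42.
λ = (n·X − d)/|n|² = (90 − 42)/24 = 2.
Reflection = X − 2λn = (-4, 9, 20) − 4·(2, 2, 4) = (-12, 1, 4).

(-12, 1, 4)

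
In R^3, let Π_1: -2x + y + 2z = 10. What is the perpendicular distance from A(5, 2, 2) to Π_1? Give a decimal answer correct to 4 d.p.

n·A − d = (-2)·(5) + (1)·(2) + (2)·(2) − 10 = -14; |n| = √9.
Distance = |-14| / √9 = 14/√9 ≈ 4.6667.

4.6667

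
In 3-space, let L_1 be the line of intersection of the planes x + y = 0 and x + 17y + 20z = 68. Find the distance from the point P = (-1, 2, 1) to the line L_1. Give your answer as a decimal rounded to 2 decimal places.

Direction of L_1: (1, 1, 0) × (1, 17, 20) = (20, -20, 16).
A point on L_1: solving the two plane equations with x = 2 gives (2, -2, 5).
Taking (2, -2, 5) on L_1 with direction v = (20, -20, 16): w = P − (2, -2, 5) = (-3, 4, -4), and w × v = (-16, -32, -20).
Distance = |w × v| / |v| = √1680 / √1056 ≈ 1.26.

1.26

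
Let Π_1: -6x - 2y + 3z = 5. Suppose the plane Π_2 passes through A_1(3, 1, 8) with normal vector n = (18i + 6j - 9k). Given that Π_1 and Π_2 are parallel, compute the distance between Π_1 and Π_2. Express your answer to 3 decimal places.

Π_2: n·r = n·A_1 gives 18x + 6y - 9z = -12.
Rescale Π_2 by 1/(-3): -6x - 2y + 3z = 4. Then distance = |5 − 4| / √49 ≈ 0.143.

0.143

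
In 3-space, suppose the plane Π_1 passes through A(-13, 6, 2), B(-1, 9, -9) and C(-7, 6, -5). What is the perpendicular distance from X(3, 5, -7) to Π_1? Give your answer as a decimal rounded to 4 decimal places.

AB = (12, 3, -11), AC = (6, 0, -7); a normal to Π_1 is AB × AC = (-21, 18, -18).
Using A: Π_1 has equation -21x + 18y - 18z = 345.
n·X − d = (-21)·(3) + (18)·(5) + (-18)·(-7) − 345 = -192; |n| = √1089.
Distance = |-192| / √1089 = 192/√1089 ≈ 5.8182.

5.8182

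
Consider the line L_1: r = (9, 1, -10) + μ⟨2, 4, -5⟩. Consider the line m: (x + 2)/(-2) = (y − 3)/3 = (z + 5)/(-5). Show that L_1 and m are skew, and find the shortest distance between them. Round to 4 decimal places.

6.6212

m has direction (-2, 3, -5) through (-2, 3, -5).
Common perpendicular direction n = (2, 4, -5) × (-2, 3, -5) = (-5, 20, 14).
With w = (-2, 3, -5) − (9, 1, -10) = (-11, 2, 5), w · n = 165.
Since n ≠ 0 the lines are not parallel, and w · n = 165 ≠ 0 so they do not intersect; hence they are skew.
Distance = |w · n| / |n| = |165| / √621 ≈ 6.6212.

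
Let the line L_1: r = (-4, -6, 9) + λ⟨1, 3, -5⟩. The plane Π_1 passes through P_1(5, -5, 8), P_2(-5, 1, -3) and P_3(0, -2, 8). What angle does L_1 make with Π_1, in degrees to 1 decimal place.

31.5

P_1P_2 = (-10, 6, -11), P_1P_3 = (-5, 3, 0); a normal to Π_1 is P_1P_2 × P_1P_3 = (33, 55, 0).
Using P_1: Π_1 has equation 33x + 55y = -110.
sin θ = |n·v| / (|n||v|) = |198| / (√4114 · √35) = 0.52179.
θ ≈ 31.5°.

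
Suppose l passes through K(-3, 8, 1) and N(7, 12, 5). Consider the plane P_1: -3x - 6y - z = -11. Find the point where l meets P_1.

A direction vector for l is N − K = (10, 4, 4).
Substitute r = (-3, 8, 1) + t(10, 4, 4) into the plane: -40 + (-58)t = -11, so t = -1/2.
Intersection: (-3, 8, 1) + (-1/2)·(10, 4, 4) = (-8, 6, -1).

(-8, 6, -1)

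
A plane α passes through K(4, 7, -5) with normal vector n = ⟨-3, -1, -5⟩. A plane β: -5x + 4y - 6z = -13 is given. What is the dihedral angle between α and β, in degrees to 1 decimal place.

α: n·r = n·K gives -3x - y - 5z = 6.
cos θ = |n₁·n₂| / (|n₁||n₂|) = |41| / (√35 · √77).
θ = arccos(0.78978) ≈ 37.8°.

37.8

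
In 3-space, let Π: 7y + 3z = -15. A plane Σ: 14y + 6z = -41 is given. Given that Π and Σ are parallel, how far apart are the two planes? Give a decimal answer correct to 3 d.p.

0.722

Rescale Σ by 1/2: 7y + 3z = -41/2. Then distance = |-15 − (-41/2)| / √58 ≈ 0.722.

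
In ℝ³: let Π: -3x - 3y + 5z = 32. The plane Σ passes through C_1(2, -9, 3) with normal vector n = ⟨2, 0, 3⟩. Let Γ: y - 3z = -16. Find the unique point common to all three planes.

(-4, 5, 7)

Σ: n·r = n·C_1 gives 2x + 3z = 13.
Solving the 3×3 linear system -3x - 3y + 5z = 32, 2x + 3z = 13, y - 3z = -16 (e.g. by elimination or Cramer's rule, determinant = 1) gives (-4, 5, 7).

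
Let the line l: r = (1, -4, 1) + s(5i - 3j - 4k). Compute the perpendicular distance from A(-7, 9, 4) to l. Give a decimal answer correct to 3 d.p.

Taking (1, -4, 1) on l with direction v = (5, -3, -4): w = A − (1, -4, 1) = (-8, 13, 3), and w × v = (-43, -17, -41).
Distance = |w × v| / |v| = √3819 / √50 ≈ 8.740.

8.740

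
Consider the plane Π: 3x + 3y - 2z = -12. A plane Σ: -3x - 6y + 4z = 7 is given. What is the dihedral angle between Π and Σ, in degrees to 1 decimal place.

cos θ = |n₁·n₂| / (|n₁||n₂|) = |-35| / (√22 · √61).
θ = arccos(0.95541) ≈ 17.2°.

17.2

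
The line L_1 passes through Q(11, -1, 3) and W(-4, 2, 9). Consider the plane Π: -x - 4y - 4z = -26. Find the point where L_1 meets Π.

A direction vector for L_1 is W − Q = (-15, 3, 6).
Substitute r = (11, -1, 3) + t(-15, 3, 6) into the plane: -19 + (-21)t = -26, so t = 1/3.
Intersection: (11, -1, 3) + (1/3)·(-15, 3, 6) = (6, 0, 5).

(6, 0, 5)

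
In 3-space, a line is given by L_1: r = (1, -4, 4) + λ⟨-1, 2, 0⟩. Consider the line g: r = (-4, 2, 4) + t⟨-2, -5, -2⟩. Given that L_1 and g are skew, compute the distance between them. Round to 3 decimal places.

0.796

Common perpendicular direction n = (-1, 2, 0) × (-2, -5, -2) = (-4, -2, 9).
With w = (-4, 2, 4) − (1, -4, 4) = (-5, 6, 0), w · n = 8.
Distance = |w · n| / |n| = |8| / √101 ≈ 0.796.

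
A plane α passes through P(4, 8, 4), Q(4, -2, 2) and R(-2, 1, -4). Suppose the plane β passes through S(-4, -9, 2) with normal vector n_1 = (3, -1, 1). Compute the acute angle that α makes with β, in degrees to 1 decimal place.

PQ = (0, -10, -2), PR = (-6, -7, -8); a normal to α is PQ × PR = (66, 12, -60).
Using P: α has equation 66x + 12y - 60z = 120.
β: n_1·r = n_1·S gives 3x - y + z = -1.
cos θ = |n₁·n₂| / (|n₁||n₂|) = |126| / (√8100 · √11).
θ = arccos(0.42212) ≈ 65.0°.

65.0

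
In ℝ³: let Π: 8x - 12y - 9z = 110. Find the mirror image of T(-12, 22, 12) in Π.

(20, -26, -24)

λ = (n·T − d)/|n|² = (-468 − 110)/289 = -2.
Reflection = T − 2λn = (-12, 22, 12) − (-4)·(8, -12, -9) = (20, -26, -24).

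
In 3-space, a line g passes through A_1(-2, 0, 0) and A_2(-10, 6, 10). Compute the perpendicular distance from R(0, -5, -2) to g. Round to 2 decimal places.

A direction vector for g is A_2 − A_1 = (-8, 6, 10).
Taking (-2, 0, 0) on g with direction v = (-8, 6, 10): w = R − (-2, 0, 0) = (2, -5, -2), and w × v = (-38, -4, -28).
Distance = |w × v| / |v| = √2244 / √200 ≈ 3.35.

3.35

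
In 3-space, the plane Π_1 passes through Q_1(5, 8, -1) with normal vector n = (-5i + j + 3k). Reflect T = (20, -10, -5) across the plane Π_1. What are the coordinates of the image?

Π_1: n·r = n·Q_1 gives -5x + y + 3z = -20.
λ = (n·T − d)/|n|² = (-125 − (-20))/35 = -3.
Reflection = T − 2λn = (20, -10, -5) − (-6)·(-5, 1, 3) = (-10, -4, 13).

(-10, -4, 13)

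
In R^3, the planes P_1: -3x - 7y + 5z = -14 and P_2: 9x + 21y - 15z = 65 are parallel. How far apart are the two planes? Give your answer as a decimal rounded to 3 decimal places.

0.842

Rescale P_2 by 1/(-3): -3x - 7y + 5z = -65/3. Then distance = |-14 − (-65/3)| / √83 ≈ 0.842.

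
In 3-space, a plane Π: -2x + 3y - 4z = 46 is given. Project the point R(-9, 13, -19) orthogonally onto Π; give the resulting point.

Foot = R − λn with λ = (n·R − d)/|n|² = (133 − 46)/29 = 3.
Foot = (-9, 13, -19) − 3·(-2, 3, -4) = (-3, 4, -7).

(-3, 4, -7)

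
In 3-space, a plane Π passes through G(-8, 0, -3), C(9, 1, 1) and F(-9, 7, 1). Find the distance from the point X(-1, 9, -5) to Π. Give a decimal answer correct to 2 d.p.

GC = (17, 1, 4), GF = (-1, 7, 4); a normal to Π is GC × GF = (-24, -72, 120).
Using G: Π has equation -24x - 72y + 120z = -168.
n·X − d = (-24)·(-1) + (-72)·(9) + (120)·(-5) − (-168) = -1056; |n| = √20160.
Distance = |-1056| / √20160 = 1056/√20160 ≈ 7.44.

7.44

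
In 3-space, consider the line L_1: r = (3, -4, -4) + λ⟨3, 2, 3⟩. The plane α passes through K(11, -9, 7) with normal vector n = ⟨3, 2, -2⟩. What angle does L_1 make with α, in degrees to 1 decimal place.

α: n·r = n·K gives 3x + 2y - 2z = 1.
sin θ = |n·v| / (|n||v|) = |7| / (√17 · √22) = 0.36196.
θ ≈ 21.2°.

21.2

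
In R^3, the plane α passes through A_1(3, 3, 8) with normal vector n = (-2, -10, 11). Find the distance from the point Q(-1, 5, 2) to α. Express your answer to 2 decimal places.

α: n·r = n·A_1 gives -2x - 10y + 11z = 52.
n·Q − d = (-2)·(-1) + (-10)·(5) + (11)·(2) − 52 = -78; |n| = √225.
Distance = |-78| / √225 = 78/√225 ≈ 5.20.

5.20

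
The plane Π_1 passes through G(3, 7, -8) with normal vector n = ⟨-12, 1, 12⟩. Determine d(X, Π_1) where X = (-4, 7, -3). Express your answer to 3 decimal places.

Π_1: n·r = n·G gives -12x + y + 12z = -125.
n·X − d = (-12)·(-4) + (1)·(7) + (12)·(-3) − (-125) = 144; |n| = √289.
Distance = |144| / √289 = 144/√289 ≈ 8.471.

8.471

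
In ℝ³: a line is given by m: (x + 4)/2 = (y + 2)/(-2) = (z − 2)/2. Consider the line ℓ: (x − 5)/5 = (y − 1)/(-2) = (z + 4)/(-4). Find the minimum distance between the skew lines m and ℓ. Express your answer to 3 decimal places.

5.612

m has direction (2, -2, 2) through (-4, -2, 2).
ℓ has direction (5, -2, -4) through (5, 1, -4).
Common perpendicular direction n = (2, -2, 2) × (5, -2, -4) = (12, 18, 6).
With w = (5, 1, -4) − (-4, -2, 2) = (9, 3, -6), w · n = 126.
Distance = |w · n| / |n| = |126| / √504 ≈ 5.612.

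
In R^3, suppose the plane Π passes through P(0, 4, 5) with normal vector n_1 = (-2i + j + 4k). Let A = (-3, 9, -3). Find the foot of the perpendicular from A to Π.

Π: n_1·r = n_1·P gives -2x + y + 4z = 24.
Foot = A − λn with λ = (n·A − d)/|n|² = (3 − 24)/21 = -1.
Foot = (-3, 9, -3) − (-1)·(-2, 1, 4) = (-5, 10, 1).

(-5, 10, 1)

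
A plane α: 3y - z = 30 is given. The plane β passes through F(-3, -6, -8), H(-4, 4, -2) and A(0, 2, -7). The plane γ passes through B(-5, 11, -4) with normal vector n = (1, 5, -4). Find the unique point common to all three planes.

(2, 8, -6)

FH = (-1, 10, 6), FA = (3, 8, 1); a normal to β is FH × FA = (-38, 19, -38).
Using F: β has equation -38x + 19y - 38z = 304.
γ: n·r = n·B gives x + 5y - 4z = 66.
Solving the 3×3 linear system 3y - z = 30, -38x + 19y - 38z = 304, x + 5y - 4z = 66 (e.g. by elimination or Cramer's rule, determinant = -361) gives (2, 8, -6).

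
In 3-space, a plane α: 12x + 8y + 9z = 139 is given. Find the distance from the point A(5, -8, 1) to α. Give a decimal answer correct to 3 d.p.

n·A − d = (12)·(5) + (8)·(-8) + (9)·(1) − 139 = -134; |n| = √289.
Distance = |-134| / √289 = 134/√289 ≈ 7.882.

7.882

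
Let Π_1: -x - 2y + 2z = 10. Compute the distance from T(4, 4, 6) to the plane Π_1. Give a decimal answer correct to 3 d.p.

n·T − d = (-1)·(4) + (-2)·(4) + (2)·(6) − 10 = -10; |n| = √9.
Distance = |-10| / √9 = 10/√9 ≈ 3.333.

3.333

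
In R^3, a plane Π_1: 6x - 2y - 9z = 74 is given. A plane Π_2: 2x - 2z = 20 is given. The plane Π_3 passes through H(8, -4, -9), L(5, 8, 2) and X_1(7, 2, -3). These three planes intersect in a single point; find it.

(4, 2, -6)

HL = (-3, 12, 11), HX_1 = (-1, 6, 6); a normal to Π_3 is HL × HX_1 = (6, 7, -6).
Using H: Π_3 has equation 6x + 7y - 6z = 74.
Solving the 3×3 linear system 6x - 2y - 9z = 74, 2x - 2z = 20, 6x + 7y - 6z = 74 (e.g. by elimination or Cramer's rule, determinant = -42) gives (4, 2, -6).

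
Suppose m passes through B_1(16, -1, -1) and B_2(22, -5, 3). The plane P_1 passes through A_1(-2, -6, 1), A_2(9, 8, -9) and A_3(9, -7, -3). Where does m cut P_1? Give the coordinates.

A direction vector for m is B_2 − B_1 = (6, -4, 4).
A_1A_2 = (11, 14, -10), A_1A_3 = (11, -1, -4); a normal to P_1 is A_1A_2 × A_1A_3 = (-66, -66, -165).
Using A_1: P_1 has equation -66x - 66y - 165z = 363.
Substitute r = (16, -1, -1) + t(6, -4, 4) into the plane: -825 + (-792)t = 363, so t = -3/2.
Intersection: (16, -1, -1) + (-3/2)·(6, -4, 4) = (7, 5, -7).

(7, 5, -7)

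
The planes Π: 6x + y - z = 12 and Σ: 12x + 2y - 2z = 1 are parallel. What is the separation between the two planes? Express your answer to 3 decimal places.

Rescale Σ by 1/2: 6x + y - z = 1/2. Then distance = |12 − (1/2)| / √38 ≈ 1.866.

1.866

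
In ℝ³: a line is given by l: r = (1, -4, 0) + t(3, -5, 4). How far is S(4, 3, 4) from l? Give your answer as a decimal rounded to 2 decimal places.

Taking (1, -4, 0) on l with direction v = (3, -5, 4): w = S − (1, -4, 0) = (3, 7, 4), and w × v = (48, 0, -36).
Distance = |w × v| / |v| = √3600 / √50 ≈ 8.49.

8.49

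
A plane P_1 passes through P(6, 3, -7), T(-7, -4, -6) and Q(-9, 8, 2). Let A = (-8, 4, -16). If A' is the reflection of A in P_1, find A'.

(0, -8, 4)

PT = (-13, -7, 1), PQ = (-15, 5, 9); a normal to P_1 is PT × PQ = (-68, 102, -170).
Using P: P_1 has equation -68x + 102y - 170z = 1088.
λ = (n·A − d)/|n|² = (3672 − 1088)/43928 = 1/17.
Reflection = A − 2λn = (-8, 4, -16) − (2/17)·(-68, 102, -170) = (0, -8, 4).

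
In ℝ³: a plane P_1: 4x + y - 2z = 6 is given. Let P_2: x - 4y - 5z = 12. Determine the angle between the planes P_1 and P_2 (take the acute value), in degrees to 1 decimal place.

cos θ = |n₁·n₂| / (|n₁||n₂|) = |10| / (√21 · √42).
θ = arccos(0.33672) ≈ 70.3°.

70.3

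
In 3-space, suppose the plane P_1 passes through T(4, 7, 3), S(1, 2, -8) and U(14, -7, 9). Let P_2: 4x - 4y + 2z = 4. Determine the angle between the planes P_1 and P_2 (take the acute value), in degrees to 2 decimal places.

TS = (-3, -5, -11), TU = (10, -14, 6); a normal to P_1 is TS × TU = (-184, -92, 92).
Using T: P_1 has equation -184x - 92y + 92z = -1104.
cos θ = |n₁·n₂| / (|n₁||n₂|) = |-184| / (√50784 · √36).
θ = arccos(0.13608) ≈ 82.18°.

82.18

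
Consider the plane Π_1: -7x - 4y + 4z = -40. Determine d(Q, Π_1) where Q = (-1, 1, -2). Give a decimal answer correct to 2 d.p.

n·Q − d = (-7)·(-1) + (-4)·(1) + (4)·(-2) − (-40) = 35; |n| = √81.
Distance = |35| / √81 = 35/√81 ≈ 3.89.

3.89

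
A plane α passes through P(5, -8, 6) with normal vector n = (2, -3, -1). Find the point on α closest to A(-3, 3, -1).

(3, -6, -4)

α: n·r = n·P gives 2x - 3y - z = 28.
Foot = A − λn with λ = (n·A − d)/|n|² = (-14 − 28)/14 = -3.
Foot = (-3, 3, -1) − (-3)·(2, -3, -1) = (3, -6, -4).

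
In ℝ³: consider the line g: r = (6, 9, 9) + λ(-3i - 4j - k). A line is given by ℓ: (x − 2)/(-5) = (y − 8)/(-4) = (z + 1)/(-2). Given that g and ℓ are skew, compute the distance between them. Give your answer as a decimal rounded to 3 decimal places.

ℓ has direction (-5, -4, -2) through (2, 8, -1).
Common perpendicular direction n = (-3, -4, -1) × (-5, -4, -2) = (4, -1, -8).
With w = (2, 8, -1) − (6, 9, 9) = (-4, -1, -10), w · n = 65.
Distance = |w · n| / |n| = |65| / √81 ≈ 7.222.

7.222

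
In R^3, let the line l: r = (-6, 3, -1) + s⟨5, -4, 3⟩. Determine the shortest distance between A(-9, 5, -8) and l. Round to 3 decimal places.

4.825

Taking (-6, 3, -1) on l with direction v = (5, -4, 3): w = A − (-6, 3, -1) = (-3, 2, -7), and w × v = (-22, -26, 2).
Distance = |w × v| / |v| = √1164 / √50 ≈ 4.825.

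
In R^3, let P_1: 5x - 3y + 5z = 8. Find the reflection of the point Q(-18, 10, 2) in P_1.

λ = (n·Q − d)/|n|² = (-110 − 8)/59 = -2.
Reflection = Q − 2λn = (-18, 10, 2) − (-4)·(5, -3, 5) = (2, -2, 22).

(2, -2, 22)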